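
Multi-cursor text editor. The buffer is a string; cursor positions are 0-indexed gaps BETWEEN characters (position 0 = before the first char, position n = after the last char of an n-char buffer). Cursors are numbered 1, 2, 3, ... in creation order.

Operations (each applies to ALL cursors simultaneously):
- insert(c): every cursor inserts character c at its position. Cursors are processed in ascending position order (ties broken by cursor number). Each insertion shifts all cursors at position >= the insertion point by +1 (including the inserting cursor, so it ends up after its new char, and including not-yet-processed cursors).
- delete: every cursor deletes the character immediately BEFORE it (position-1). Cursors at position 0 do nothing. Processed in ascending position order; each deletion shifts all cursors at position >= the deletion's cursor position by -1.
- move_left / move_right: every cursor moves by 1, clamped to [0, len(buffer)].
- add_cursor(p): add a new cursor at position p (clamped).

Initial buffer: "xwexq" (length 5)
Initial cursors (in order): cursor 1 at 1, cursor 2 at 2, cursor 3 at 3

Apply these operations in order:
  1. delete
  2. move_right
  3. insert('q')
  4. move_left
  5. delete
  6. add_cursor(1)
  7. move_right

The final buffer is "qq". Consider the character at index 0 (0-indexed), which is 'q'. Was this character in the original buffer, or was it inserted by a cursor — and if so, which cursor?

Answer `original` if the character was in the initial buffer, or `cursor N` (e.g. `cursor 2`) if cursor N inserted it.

After op 1 (delete): buffer="xq" (len 2), cursors c1@0 c2@0 c3@0, authorship ..
After op 2 (move_right): buffer="xq" (len 2), cursors c1@1 c2@1 c3@1, authorship ..
After op 3 (insert('q')): buffer="xqqqq" (len 5), cursors c1@4 c2@4 c3@4, authorship .123.
After op 4 (move_left): buffer="xqqqq" (len 5), cursors c1@3 c2@3 c3@3, authorship .123.
After op 5 (delete): buffer="qq" (len 2), cursors c1@0 c2@0 c3@0, authorship 3.
After op 6 (add_cursor(1)): buffer="qq" (len 2), cursors c1@0 c2@0 c3@0 c4@1, authorship 3.
After op 7 (move_right): buffer="qq" (len 2), cursors c1@1 c2@1 c3@1 c4@2, authorship 3.
Authorship (.=original, N=cursor N): 3 .
Index 0: author = 3

Answer: cursor 3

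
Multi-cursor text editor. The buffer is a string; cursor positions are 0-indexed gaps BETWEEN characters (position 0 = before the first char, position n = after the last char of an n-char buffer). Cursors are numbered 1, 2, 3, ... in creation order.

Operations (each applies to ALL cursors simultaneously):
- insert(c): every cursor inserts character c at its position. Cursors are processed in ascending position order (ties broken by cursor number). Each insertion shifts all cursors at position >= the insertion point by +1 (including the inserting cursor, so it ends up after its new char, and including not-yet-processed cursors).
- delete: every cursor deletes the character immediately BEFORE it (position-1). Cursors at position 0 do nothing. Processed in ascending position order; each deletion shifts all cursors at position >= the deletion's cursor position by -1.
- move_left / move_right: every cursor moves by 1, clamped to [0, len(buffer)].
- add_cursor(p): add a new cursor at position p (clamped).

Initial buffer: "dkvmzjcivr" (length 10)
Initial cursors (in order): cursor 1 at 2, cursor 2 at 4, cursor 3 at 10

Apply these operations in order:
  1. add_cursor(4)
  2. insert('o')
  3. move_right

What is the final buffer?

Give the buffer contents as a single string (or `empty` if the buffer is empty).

Answer: dkovmoozjcivro

Derivation:
After op 1 (add_cursor(4)): buffer="dkvmzjcivr" (len 10), cursors c1@2 c2@4 c4@4 c3@10, authorship ..........
After op 2 (insert('o')): buffer="dkovmoozjcivro" (len 14), cursors c1@3 c2@7 c4@7 c3@14, authorship ..1..24......3
After op 3 (move_right): buffer="dkovmoozjcivro" (len 14), cursors c1@4 c2@8 c4@8 c3@14, authorship ..1..24......3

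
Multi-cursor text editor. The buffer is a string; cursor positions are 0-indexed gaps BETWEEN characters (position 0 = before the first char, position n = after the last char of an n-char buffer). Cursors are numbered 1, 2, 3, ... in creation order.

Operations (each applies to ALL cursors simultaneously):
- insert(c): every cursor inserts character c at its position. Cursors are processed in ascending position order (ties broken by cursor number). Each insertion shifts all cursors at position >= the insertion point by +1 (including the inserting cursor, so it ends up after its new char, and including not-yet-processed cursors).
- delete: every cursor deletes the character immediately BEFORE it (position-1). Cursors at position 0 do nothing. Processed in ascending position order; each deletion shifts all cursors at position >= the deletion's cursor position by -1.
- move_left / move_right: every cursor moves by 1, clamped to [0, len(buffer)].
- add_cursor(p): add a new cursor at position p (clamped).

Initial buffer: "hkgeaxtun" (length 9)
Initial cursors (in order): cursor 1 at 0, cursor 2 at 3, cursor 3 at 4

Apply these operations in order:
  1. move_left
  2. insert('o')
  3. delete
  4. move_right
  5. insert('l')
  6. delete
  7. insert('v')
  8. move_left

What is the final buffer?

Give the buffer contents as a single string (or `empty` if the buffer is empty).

Answer: hvkgvevaxtun

Derivation:
After op 1 (move_left): buffer="hkgeaxtun" (len 9), cursors c1@0 c2@2 c3@3, authorship .........
After op 2 (insert('o')): buffer="ohkogoeaxtun" (len 12), cursors c1@1 c2@4 c3@6, authorship 1..2.3......
After op 3 (delete): buffer="hkgeaxtun" (len 9), cursors c1@0 c2@2 c3@3, authorship .........
After op 4 (move_right): buffer="hkgeaxtun" (len 9), cursors c1@1 c2@3 c3@4, authorship .........
After op 5 (insert('l')): buffer="hlkglelaxtun" (len 12), cursors c1@2 c2@5 c3@7, authorship .1..2.3.....
After op 6 (delete): buffer="hkgeaxtun" (len 9), cursors c1@1 c2@3 c3@4, authorship .........
After op 7 (insert('v')): buffer="hvkgvevaxtun" (len 12), cursors c1@2 c2@5 c3@7, authorship .1..2.3.....
After op 8 (move_left): buffer="hvkgvevaxtun" (len 12), cursors c1@1 c2@4 c3@6, authorship .1..2.3.....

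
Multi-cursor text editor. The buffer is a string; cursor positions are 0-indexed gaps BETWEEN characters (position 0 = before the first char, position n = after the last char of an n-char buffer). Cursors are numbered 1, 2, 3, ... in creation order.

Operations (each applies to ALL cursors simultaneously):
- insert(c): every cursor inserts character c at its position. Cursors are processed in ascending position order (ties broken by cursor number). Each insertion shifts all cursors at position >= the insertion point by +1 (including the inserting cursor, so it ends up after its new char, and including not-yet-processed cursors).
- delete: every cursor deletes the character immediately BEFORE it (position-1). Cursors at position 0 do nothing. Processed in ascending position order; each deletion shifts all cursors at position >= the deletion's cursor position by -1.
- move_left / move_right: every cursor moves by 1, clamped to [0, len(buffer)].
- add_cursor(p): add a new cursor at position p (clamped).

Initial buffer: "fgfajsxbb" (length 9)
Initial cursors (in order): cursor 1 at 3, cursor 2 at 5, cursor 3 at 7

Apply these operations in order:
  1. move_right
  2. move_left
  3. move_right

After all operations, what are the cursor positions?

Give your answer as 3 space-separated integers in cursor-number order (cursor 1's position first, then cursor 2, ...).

After op 1 (move_right): buffer="fgfajsxbb" (len 9), cursors c1@4 c2@6 c3@8, authorship .........
After op 2 (move_left): buffer="fgfajsxbb" (len 9), cursors c1@3 c2@5 c3@7, authorship .........
After op 3 (move_right): buffer="fgfajsxbb" (len 9), cursors c1@4 c2@6 c3@8, authorship .........

Answer: 4 6 8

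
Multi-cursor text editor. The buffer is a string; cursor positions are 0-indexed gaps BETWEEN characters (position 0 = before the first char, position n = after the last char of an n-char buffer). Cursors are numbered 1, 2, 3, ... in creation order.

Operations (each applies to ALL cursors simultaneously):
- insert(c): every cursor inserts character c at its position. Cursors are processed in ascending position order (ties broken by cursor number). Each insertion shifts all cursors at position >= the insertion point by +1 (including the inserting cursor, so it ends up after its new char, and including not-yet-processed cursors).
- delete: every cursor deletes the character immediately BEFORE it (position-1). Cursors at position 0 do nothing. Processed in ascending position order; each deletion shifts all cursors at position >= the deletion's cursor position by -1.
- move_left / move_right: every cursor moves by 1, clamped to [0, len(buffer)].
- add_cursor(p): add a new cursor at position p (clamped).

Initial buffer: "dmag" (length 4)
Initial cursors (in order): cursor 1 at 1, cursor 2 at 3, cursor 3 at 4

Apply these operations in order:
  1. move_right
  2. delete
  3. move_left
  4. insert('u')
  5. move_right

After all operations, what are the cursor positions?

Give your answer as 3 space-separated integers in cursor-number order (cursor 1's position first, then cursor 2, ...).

After op 1 (move_right): buffer="dmag" (len 4), cursors c1@2 c2@4 c3@4, authorship ....
After op 2 (delete): buffer="d" (len 1), cursors c1@1 c2@1 c3@1, authorship .
After op 3 (move_left): buffer="d" (len 1), cursors c1@0 c2@0 c3@0, authorship .
After op 4 (insert('u')): buffer="uuud" (len 4), cursors c1@3 c2@3 c3@3, authorship 123.
After op 5 (move_right): buffer="uuud" (len 4), cursors c1@4 c2@4 c3@4, authorship 123.

Answer: 4 4 4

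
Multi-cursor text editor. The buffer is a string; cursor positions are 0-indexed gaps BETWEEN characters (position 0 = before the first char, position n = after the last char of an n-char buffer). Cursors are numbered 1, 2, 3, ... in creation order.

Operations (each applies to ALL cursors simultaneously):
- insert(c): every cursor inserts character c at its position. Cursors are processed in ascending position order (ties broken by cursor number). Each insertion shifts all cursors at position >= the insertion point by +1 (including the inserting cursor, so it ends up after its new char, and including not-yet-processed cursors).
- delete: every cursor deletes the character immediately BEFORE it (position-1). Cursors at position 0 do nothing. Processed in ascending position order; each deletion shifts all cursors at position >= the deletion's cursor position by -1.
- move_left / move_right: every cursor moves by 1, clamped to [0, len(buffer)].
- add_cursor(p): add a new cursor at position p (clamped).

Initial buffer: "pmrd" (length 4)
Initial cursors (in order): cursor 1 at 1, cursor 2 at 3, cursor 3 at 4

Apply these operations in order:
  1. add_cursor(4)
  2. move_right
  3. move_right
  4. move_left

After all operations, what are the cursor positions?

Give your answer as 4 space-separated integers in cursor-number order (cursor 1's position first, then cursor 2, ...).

After op 1 (add_cursor(4)): buffer="pmrd" (len 4), cursors c1@1 c2@3 c3@4 c4@4, authorship ....
After op 2 (move_right): buffer="pmrd" (len 4), cursors c1@2 c2@4 c3@4 c4@4, authorship ....
After op 3 (move_right): buffer="pmrd" (len 4), cursors c1@3 c2@4 c3@4 c4@4, authorship ....
After op 4 (move_left): buffer="pmrd" (len 4), cursors c1@2 c2@3 c3@3 c4@3, authorship ....

Answer: 2 3 3 3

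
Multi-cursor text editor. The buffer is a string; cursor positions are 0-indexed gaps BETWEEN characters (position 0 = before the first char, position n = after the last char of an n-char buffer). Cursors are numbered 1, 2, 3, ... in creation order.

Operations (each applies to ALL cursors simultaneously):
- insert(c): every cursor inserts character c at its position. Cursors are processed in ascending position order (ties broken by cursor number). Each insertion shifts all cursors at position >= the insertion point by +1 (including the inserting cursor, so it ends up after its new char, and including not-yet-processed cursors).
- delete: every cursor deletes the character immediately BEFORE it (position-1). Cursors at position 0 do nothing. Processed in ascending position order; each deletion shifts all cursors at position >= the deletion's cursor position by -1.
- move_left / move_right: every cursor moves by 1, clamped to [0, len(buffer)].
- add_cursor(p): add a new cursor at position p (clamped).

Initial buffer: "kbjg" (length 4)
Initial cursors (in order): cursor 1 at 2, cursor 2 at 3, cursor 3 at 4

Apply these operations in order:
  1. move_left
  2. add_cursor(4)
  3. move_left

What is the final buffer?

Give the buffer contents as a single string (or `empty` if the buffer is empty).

Answer: kbjg

Derivation:
After op 1 (move_left): buffer="kbjg" (len 4), cursors c1@1 c2@2 c3@3, authorship ....
After op 2 (add_cursor(4)): buffer="kbjg" (len 4), cursors c1@1 c2@2 c3@3 c4@4, authorship ....
After op 3 (move_left): buffer="kbjg" (len 4), cursors c1@0 c2@1 c3@2 c4@3, authorship ....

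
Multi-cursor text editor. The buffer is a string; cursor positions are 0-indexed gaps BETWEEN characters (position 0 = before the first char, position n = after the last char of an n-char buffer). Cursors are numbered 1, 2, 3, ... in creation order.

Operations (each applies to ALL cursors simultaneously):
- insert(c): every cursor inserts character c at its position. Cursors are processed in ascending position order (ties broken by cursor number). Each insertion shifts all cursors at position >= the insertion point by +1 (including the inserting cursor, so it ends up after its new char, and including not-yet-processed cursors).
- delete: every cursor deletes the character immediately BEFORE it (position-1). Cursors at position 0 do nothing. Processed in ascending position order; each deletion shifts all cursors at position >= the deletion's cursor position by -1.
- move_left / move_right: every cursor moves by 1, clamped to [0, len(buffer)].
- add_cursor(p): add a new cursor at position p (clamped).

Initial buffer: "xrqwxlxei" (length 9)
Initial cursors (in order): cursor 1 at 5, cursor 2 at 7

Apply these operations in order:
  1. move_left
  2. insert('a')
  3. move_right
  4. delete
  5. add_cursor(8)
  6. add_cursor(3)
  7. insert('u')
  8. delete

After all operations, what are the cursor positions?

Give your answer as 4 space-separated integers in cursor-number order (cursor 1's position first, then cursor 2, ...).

After op 1 (move_left): buffer="xrqwxlxei" (len 9), cursors c1@4 c2@6, authorship .........
After op 2 (insert('a')): buffer="xrqwaxlaxei" (len 11), cursors c1@5 c2@8, authorship ....1..2...
After op 3 (move_right): buffer="xrqwaxlaxei" (len 11), cursors c1@6 c2@9, authorship ....1..2...
After op 4 (delete): buffer="xrqwalaei" (len 9), cursors c1@5 c2@7, authorship ....1.2..
After op 5 (add_cursor(8)): buffer="xrqwalaei" (len 9), cursors c1@5 c2@7 c3@8, authorship ....1.2..
After op 6 (add_cursor(3)): buffer="xrqwalaei" (len 9), cursors c4@3 c1@5 c2@7 c3@8, authorship ....1.2..
After op 7 (insert('u')): buffer="xrquwaulaueui" (len 13), cursors c4@4 c1@7 c2@10 c3@12, authorship ...4.11.22.3.
After op 8 (delete): buffer="xrqwalaei" (len 9), cursors c4@3 c1@5 c2@7 c3@8, authorship ....1.2..

Answer: 5 7 8 3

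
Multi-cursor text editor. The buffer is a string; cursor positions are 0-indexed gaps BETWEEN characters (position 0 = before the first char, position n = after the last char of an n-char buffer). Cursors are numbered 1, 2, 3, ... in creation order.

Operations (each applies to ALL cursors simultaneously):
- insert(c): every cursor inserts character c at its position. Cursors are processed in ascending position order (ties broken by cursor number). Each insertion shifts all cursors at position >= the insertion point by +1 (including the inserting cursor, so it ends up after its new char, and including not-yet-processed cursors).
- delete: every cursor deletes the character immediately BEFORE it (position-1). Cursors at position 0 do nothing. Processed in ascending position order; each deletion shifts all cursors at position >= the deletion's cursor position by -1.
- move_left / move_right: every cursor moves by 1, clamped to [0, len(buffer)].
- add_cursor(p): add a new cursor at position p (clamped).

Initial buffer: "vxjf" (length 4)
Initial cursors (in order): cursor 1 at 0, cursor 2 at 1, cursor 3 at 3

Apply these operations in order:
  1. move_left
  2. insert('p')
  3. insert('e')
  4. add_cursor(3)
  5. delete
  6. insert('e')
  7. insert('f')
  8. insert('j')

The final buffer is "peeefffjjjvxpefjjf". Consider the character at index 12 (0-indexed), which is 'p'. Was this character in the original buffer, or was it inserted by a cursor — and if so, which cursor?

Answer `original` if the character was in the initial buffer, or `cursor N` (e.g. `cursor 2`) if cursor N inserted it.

Answer: cursor 3

Derivation:
After op 1 (move_left): buffer="vxjf" (len 4), cursors c1@0 c2@0 c3@2, authorship ....
After op 2 (insert('p')): buffer="ppvxpjf" (len 7), cursors c1@2 c2@2 c3@5, authorship 12..3..
After op 3 (insert('e')): buffer="ppeevxpejf" (len 10), cursors c1@4 c2@4 c3@8, authorship 1212..33..
After op 4 (add_cursor(3)): buffer="ppeevxpejf" (len 10), cursors c4@3 c1@4 c2@4 c3@8, authorship 1212..33..
After op 5 (delete): buffer="pvxpjf" (len 6), cursors c1@1 c2@1 c4@1 c3@4, authorship 1..3..
After op 6 (insert('e')): buffer="peeevxpejf" (len 10), cursors c1@4 c2@4 c4@4 c3@8, authorship 1124..33..
After op 7 (insert('f')): buffer="peeefffvxpefjf" (len 14), cursors c1@7 c2@7 c4@7 c3@12, authorship 1124124..333..
After op 8 (insert('j')): buffer="peeefffjjjvxpefjjf" (len 18), cursors c1@10 c2@10 c4@10 c3@16, authorship 1124124124..3333..
Authorship (.=original, N=cursor N): 1 1 2 4 1 2 4 1 2 4 . . 3 3 3 3 . .
Index 12: author = 3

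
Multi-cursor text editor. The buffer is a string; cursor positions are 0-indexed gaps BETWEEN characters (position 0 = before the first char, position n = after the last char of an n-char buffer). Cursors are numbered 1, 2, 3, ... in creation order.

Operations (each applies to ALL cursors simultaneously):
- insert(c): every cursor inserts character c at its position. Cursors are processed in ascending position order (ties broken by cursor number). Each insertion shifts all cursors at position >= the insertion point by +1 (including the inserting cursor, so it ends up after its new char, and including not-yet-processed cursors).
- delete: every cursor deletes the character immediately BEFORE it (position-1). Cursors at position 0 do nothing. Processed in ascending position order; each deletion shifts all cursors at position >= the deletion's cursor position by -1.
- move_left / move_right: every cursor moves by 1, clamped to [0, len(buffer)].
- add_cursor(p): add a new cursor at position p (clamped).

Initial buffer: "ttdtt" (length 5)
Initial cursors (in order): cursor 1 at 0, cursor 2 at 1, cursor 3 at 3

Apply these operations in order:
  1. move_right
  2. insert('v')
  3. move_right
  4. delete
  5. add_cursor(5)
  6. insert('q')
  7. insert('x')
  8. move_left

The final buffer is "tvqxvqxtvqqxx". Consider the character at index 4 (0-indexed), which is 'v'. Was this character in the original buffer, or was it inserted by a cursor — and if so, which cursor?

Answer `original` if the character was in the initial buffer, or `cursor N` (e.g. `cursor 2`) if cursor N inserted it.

After op 1 (move_right): buffer="ttdtt" (len 5), cursors c1@1 c2@2 c3@4, authorship .....
After op 2 (insert('v')): buffer="tvtvdtvt" (len 8), cursors c1@2 c2@4 c3@7, authorship .1.2..3.
After op 3 (move_right): buffer="tvtvdtvt" (len 8), cursors c1@3 c2@5 c3@8, authorship .1.2..3.
After op 4 (delete): buffer="tvvtv" (len 5), cursors c1@2 c2@3 c3@5, authorship .12.3
After op 5 (add_cursor(5)): buffer="tvvtv" (len 5), cursors c1@2 c2@3 c3@5 c4@5, authorship .12.3
After op 6 (insert('q')): buffer="tvqvqtvqq" (len 9), cursors c1@3 c2@5 c3@9 c4@9, authorship .1122.334
After op 7 (insert('x')): buffer="tvqxvqxtvqqxx" (len 13), cursors c1@4 c2@7 c3@13 c4@13, authorship .111222.33434
After op 8 (move_left): buffer="tvqxvqxtvqqxx" (len 13), cursors c1@3 c2@6 c3@12 c4@12, authorship .111222.33434
Authorship (.=original, N=cursor N): . 1 1 1 2 2 2 . 3 3 4 3 4
Index 4: author = 2

Answer: cursor 2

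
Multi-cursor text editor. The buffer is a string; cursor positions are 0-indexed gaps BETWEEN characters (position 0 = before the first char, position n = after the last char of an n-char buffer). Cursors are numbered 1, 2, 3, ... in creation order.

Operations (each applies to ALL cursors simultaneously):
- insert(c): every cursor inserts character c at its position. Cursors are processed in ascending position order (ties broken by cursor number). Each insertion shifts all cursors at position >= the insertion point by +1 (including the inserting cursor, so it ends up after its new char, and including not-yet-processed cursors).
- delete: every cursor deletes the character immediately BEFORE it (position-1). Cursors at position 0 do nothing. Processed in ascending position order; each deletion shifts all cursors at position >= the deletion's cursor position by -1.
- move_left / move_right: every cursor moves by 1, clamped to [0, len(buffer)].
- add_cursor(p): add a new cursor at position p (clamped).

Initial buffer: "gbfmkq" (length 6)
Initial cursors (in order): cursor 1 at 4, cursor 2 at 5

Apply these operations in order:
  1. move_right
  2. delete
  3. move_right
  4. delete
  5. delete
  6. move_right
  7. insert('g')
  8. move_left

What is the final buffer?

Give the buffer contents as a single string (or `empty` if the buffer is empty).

After op 1 (move_right): buffer="gbfmkq" (len 6), cursors c1@5 c2@6, authorship ......
After op 2 (delete): buffer="gbfm" (len 4), cursors c1@4 c2@4, authorship ....
After op 3 (move_right): buffer="gbfm" (len 4), cursors c1@4 c2@4, authorship ....
After op 4 (delete): buffer="gb" (len 2), cursors c1@2 c2@2, authorship ..
After op 5 (delete): buffer="" (len 0), cursors c1@0 c2@0, authorship 
After op 6 (move_right): buffer="" (len 0), cursors c1@0 c2@0, authorship 
After op 7 (insert('g')): buffer="gg" (len 2), cursors c1@2 c2@2, authorship 12
After op 8 (move_left): buffer="gg" (len 2), cursors c1@1 c2@1, authorship 12

Answer: gg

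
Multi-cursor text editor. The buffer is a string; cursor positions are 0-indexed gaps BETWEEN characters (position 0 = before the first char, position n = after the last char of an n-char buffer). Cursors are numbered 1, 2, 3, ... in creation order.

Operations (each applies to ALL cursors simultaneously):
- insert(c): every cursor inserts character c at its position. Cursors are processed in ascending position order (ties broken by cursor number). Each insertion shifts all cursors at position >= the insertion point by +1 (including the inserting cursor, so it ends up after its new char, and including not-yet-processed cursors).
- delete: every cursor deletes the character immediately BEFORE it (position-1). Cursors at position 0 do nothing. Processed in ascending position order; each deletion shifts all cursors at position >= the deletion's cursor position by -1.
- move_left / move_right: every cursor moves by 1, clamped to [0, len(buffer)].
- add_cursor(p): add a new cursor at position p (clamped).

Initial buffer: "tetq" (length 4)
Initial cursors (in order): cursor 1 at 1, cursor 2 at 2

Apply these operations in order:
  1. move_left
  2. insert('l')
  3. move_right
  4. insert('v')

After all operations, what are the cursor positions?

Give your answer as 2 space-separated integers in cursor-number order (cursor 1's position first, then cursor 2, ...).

Answer: 3 6

Derivation:
After op 1 (move_left): buffer="tetq" (len 4), cursors c1@0 c2@1, authorship ....
After op 2 (insert('l')): buffer="ltletq" (len 6), cursors c1@1 c2@3, authorship 1.2...
After op 3 (move_right): buffer="ltletq" (len 6), cursors c1@2 c2@4, authorship 1.2...
After op 4 (insert('v')): buffer="ltvlevtq" (len 8), cursors c1@3 c2@6, authorship 1.12.2..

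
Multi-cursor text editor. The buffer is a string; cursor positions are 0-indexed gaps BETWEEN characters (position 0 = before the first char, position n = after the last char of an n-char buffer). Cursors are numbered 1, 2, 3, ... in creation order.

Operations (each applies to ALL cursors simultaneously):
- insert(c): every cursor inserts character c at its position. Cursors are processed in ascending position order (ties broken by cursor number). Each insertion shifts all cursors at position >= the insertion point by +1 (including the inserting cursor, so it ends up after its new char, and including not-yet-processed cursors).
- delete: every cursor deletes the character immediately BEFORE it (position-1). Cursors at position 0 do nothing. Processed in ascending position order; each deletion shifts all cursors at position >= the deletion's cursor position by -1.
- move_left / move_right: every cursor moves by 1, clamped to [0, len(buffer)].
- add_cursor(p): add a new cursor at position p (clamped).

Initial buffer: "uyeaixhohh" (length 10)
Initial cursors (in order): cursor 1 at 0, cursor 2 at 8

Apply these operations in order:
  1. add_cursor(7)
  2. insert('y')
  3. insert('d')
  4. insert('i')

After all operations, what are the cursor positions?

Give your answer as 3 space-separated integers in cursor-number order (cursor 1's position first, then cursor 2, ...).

Answer: 3 17 13

Derivation:
After op 1 (add_cursor(7)): buffer="uyeaixhohh" (len 10), cursors c1@0 c3@7 c2@8, authorship ..........
After op 2 (insert('y')): buffer="yuyeaixhyoyhh" (len 13), cursors c1@1 c3@9 c2@11, authorship 1.......3.2..
After op 3 (insert('d')): buffer="yduyeaixhydoydhh" (len 16), cursors c1@2 c3@11 c2@14, authorship 11.......33.22..
After op 4 (insert('i')): buffer="ydiuyeaixhydioydihh" (len 19), cursors c1@3 c3@13 c2@17, authorship 111.......333.222..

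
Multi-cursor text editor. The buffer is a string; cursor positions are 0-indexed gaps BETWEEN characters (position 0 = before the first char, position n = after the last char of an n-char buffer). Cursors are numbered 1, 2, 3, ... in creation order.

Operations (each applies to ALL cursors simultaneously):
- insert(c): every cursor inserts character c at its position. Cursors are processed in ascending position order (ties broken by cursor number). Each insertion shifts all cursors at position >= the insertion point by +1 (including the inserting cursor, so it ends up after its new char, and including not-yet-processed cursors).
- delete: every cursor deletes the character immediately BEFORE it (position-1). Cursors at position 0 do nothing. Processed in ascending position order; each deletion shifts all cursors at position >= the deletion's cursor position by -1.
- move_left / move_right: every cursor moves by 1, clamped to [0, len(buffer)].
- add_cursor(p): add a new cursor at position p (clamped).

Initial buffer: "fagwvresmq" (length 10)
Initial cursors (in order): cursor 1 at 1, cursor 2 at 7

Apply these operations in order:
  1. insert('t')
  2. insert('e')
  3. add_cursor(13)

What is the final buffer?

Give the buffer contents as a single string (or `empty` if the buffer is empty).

After op 1 (insert('t')): buffer="ftagwvretsmq" (len 12), cursors c1@2 c2@9, authorship .1......2...
After op 2 (insert('e')): buffer="fteagwvretesmq" (len 14), cursors c1@3 c2@11, authorship .11......22...
After op 3 (add_cursor(13)): buffer="fteagwvretesmq" (len 14), cursors c1@3 c2@11 c3@13, authorship .11......22...

Answer: fteagwvretesmq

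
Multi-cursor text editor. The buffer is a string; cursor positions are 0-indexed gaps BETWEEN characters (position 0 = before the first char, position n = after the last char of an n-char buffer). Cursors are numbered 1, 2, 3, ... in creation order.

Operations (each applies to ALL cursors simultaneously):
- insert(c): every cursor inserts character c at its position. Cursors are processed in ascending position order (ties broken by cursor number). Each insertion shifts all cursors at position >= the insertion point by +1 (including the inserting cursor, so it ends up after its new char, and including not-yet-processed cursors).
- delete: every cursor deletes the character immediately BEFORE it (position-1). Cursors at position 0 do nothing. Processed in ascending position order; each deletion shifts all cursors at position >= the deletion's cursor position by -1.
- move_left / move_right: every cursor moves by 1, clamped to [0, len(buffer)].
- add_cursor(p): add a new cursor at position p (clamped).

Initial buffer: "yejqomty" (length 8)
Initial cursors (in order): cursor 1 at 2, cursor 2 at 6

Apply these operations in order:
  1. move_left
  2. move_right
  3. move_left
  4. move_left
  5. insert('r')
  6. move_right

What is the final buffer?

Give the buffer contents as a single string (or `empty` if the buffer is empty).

After op 1 (move_left): buffer="yejqomty" (len 8), cursors c1@1 c2@5, authorship ........
After op 2 (move_right): buffer="yejqomty" (len 8), cursors c1@2 c2@6, authorship ........
After op 3 (move_left): buffer="yejqomty" (len 8), cursors c1@1 c2@5, authorship ........
After op 4 (move_left): buffer="yejqomty" (len 8), cursors c1@0 c2@4, authorship ........
After op 5 (insert('r')): buffer="ryejqromty" (len 10), cursors c1@1 c2@6, authorship 1....2....
After op 6 (move_right): buffer="ryejqromty" (len 10), cursors c1@2 c2@7, authorship 1....2....

Answer: ryejqromty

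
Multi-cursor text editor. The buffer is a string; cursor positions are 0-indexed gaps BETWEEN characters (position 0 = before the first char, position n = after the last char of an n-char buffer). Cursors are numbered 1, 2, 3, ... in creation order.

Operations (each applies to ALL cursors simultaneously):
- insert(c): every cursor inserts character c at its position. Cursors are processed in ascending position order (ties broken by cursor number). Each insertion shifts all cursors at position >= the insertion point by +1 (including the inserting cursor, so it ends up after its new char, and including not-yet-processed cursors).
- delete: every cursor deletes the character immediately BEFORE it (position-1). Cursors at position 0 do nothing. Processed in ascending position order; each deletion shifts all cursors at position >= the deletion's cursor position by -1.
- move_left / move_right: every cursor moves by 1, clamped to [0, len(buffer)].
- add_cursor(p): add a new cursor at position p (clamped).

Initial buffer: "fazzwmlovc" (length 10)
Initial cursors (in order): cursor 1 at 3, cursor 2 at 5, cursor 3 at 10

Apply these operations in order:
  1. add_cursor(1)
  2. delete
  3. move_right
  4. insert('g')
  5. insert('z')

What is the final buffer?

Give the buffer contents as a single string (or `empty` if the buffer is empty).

After op 1 (add_cursor(1)): buffer="fazzwmlovc" (len 10), cursors c4@1 c1@3 c2@5 c3@10, authorship ..........
After op 2 (delete): buffer="azmlov" (len 6), cursors c4@0 c1@1 c2@2 c3@6, authorship ......
After op 3 (move_right): buffer="azmlov" (len 6), cursors c4@1 c1@2 c2@3 c3@6, authorship ......
After op 4 (insert('g')): buffer="agzgmglovg" (len 10), cursors c4@2 c1@4 c2@6 c3@10, authorship .4.1.2...3
After op 5 (insert('z')): buffer="agzzgzmgzlovgz" (len 14), cursors c4@3 c1@6 c2@9 c3@14, authorship .44.11.22...33

Answer: agzzgzmgzlovgz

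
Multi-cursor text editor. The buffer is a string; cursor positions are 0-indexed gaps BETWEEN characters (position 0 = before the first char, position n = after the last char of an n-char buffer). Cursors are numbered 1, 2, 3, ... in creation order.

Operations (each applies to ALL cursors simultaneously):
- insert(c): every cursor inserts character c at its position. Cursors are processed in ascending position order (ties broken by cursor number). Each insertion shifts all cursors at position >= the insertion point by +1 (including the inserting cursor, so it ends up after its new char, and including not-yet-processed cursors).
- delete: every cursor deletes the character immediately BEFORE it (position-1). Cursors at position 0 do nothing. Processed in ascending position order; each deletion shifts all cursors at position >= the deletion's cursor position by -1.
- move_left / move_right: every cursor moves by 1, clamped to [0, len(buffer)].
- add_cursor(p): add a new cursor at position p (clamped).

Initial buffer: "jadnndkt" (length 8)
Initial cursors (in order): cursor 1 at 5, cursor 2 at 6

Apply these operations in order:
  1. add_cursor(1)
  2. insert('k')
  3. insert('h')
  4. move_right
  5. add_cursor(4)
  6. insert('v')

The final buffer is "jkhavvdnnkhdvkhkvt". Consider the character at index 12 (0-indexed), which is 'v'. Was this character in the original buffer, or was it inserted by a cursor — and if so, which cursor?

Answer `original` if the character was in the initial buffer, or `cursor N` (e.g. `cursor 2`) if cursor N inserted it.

After op 1 (add_cursor(1)): buffer="jadnndkt" (len 8), cursors c3@1 c1@5 c2@6, authorship ........
After op 2 (insert('k')): buffer="jkadnnkdkkt" (len 11), cursors c3@2 c1@7 c2@9, authorship .3....1.2..
After op 3 (insert('h')): buffer="jkhadnnkhdkhkt" (len 14), cursors c3@3 c1@9 c2@12, authorship .33....11.22..
After op 4 (move_right): buffer="jkhadnnkhdkhkt" (len 14), cursors c3@4 c1@10 c2@13, authorship .33....11.22..
After op 5 (add_cursor(4)): buffer="jkhadnnkhdkhkt" (len 14), cursors c3@4 c4@4 c1@10 c2@13, authorship .33....11.22..
After op 6 (insert('v')): buffer="jkhavvdnnkhdvkhkvt" (len 18), cursors c3@6 c4@6 c1@13 c2@17, authorship .33.34...11.122.2.
Authorship (.=original, N=cursor N): . 3 3 . 3 4 . . . 1 1 . 1 2 2 . 2 .
Index 12: author = 1

Answer: cursor 1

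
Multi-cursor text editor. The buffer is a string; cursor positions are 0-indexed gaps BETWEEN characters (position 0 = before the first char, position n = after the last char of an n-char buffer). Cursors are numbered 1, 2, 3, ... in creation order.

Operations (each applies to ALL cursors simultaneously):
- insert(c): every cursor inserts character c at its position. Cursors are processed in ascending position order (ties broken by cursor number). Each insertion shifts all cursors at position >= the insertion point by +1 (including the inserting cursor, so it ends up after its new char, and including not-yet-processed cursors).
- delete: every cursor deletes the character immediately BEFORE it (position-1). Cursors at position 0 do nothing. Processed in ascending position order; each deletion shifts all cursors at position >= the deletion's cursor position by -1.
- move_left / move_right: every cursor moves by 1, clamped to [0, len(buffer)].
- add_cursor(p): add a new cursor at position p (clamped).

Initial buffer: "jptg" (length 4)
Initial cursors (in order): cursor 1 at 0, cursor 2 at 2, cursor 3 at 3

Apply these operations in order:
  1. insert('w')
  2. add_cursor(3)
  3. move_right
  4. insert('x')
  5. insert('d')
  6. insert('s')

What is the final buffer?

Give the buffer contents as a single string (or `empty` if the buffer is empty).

After op 1 (insert('w')): buffer="wjpwtwg" (len 7), cursors c1@1 c2@4 c3@6, authorship 1..2.3.
After op 2 (add_cursor(3)): buffer="wjpwtwg" (len 7), cursors c1@1 c4@3 c2@4 c3@6, authorship 1..2.3.
After op 3 (move_right): buffer="wjpwtwg" (len 7), cursors c1@2 c4@4 c2@5 c3@7, authorship 1..2.3.
After op 4 (insert('x')): buffer="wjxpwxtxwgx" (len 11), cursors c1@3 c4@6 c2@8 c3@11, authorship 1.1.24.23.3
After op 5 (insert('d')): buffer="wjxdpwxdtxdwgxd" (len 15), cursors c1@4 c4@8 c2@11 c3@15, authorship 1.11.244.223.33
After op 6 (insert('s')): buffer="wjxdspwxdstxdswgxds" (len 19), cursors c1@5 c4@10 c2@14 c3@19, authorship 1.111.2444.2223.333

Answer: wjxdspwxdstxdswgxds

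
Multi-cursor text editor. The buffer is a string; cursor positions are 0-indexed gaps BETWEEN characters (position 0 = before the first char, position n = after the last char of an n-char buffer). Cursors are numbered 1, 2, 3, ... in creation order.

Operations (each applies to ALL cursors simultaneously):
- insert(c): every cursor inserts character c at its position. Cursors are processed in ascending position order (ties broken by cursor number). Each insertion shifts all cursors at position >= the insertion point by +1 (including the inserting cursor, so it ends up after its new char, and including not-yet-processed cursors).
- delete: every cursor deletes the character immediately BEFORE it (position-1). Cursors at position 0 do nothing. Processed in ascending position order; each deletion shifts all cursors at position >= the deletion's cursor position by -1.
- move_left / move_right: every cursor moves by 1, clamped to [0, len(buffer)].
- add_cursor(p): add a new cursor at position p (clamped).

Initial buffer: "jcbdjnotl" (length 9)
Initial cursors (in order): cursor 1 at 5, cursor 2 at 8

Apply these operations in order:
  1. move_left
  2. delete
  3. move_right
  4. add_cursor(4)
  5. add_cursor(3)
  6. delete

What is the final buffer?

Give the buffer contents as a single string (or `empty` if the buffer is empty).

After op 1 (move_left): buffer="jcbdjnotl" (len 9), cursors c1@4 c2@7, authorship .........
After op 2 (delete): buffer="jcbjntl" (len 7), cursors c1@3 c2@5, authorship .......
After op 3 (move_right): buffer="jcbjntl" (len 7), cursors c1@4 c2@6, authorship .......
After op 4 (add_cursor(4)): buffer="jcbjntl" (len 7), cursors c1@4 c3@4 c2@6, authorship .......
After op 5 (add_cursor(3)): buffer="jcbjntl" (len 7), cursors c4@3 c1@4 c3@4 c2@6, authorship .......
After op 6 (delete): buffer="jnl" (len 3), cursors c1@1 c3@1 c4@1 c2@2, authorship ...

Answer: jnl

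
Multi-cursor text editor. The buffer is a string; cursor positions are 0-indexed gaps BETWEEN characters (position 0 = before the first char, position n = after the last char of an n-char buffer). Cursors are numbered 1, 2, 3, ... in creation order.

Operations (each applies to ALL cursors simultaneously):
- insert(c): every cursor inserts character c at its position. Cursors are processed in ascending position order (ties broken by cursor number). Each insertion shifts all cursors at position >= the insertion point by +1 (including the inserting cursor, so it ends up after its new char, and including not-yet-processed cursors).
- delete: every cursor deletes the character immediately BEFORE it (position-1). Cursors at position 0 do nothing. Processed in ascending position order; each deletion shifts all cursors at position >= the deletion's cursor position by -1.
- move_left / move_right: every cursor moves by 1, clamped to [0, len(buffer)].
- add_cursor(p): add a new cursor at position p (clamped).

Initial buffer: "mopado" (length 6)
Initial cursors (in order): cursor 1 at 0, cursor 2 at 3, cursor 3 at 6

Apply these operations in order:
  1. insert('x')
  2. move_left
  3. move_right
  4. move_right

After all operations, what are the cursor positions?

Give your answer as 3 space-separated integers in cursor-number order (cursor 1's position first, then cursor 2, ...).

After op 1 (insert('x')): buffer="xmopxadox" (len 9), cursors c1@1 c2@5 c3@9, authorship 1...2...3
After op 2 (move_left): buffer="xmopxadox" (len 9), cursors c1@0 c2@4 c3@8, authorship 1...2...3
After op 3 (move_right): buffer="xmopxadox" (len 9), cursors c1@1 c2@5 c3@9, authorship 1...2...3
After op 4 (move_right): buffer="xmopxadox" (len 9), cursors c1@2 c2@6 c3@9, authorship 1...2...3

Answer: 2 6 9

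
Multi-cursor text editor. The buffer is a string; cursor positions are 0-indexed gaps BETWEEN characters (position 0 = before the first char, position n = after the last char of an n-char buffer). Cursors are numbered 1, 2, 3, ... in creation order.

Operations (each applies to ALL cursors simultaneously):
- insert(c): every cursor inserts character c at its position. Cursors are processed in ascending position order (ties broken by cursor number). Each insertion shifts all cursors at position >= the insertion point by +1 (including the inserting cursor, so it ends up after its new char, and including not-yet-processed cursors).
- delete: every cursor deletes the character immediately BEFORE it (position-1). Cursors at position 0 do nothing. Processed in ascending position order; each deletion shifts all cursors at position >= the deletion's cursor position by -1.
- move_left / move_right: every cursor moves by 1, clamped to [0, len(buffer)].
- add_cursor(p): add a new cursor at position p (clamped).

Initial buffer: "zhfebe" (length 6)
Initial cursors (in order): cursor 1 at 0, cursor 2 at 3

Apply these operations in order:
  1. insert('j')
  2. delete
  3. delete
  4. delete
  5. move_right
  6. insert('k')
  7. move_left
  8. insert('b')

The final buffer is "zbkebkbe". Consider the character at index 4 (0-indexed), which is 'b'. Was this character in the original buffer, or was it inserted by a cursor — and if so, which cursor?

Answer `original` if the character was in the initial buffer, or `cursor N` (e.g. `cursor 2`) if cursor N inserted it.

Answer: cursor 2

Derivation:
After op 1 (insert('j')): buffer="jzhfjebe" (len 8), cursors c1@1 c2@5, authorship 1...2...
After op 2 (delete): buffer="zhfebe" (len 6), cursors c1@0 c2@3, authorship ......
After op 3 (delete): buffer="zhebe" (len 5), cursors c1@0 c2@2, authorship .....
After op 4 (delete): buffer="zebe" (len 4), cursors c1@0 c2@1, authorship ....
After op 5 (move_right): buffer="zebe" (len 4), cursors c1@1 c2@2, authorship ....
After op 6 (insert('k')): buffer="zkekbe" (len 6), cursors c1@2 c2@4, authorship .1.2..
After op 7 (move_left): buffer="zkekbe" (len 6), cursors c1@1 c2@3, authorship .1.2..
After op 8 (insert('b')): buffer="zbkebkbe" (len 8), cursors c1@2 c2@5, authorship .11.22..
Authorship (.=original, N=cursor N): . 1 1 . 2 2 . .
Index 4: author = 2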